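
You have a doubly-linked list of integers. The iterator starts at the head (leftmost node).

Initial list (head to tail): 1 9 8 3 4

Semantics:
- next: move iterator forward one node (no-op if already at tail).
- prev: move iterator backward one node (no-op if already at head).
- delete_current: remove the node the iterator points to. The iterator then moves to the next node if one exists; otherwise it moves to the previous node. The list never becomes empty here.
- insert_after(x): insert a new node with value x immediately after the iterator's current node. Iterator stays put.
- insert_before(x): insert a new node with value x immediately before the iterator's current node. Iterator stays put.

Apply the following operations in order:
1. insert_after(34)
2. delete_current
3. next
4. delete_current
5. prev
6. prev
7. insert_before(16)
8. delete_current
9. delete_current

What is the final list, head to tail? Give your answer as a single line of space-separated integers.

Answer: 16 3 4

Derivation:
After 1 (insert_after(34)): list=[1, 34, 9, 8, 3, 4] cursor@1
After 2 (delete_current): list=[34, 9, 8, 3, 4] cursor@34
After 3 (next): list=[34, 9, 8, 3, 4] cursor@9
After 4 (delete_current): list=[34, 8, 3, 4] cursor@8
After 5 (prev): list=[34, 8, 3, 4] cursor@34
After 6 (prev): list=[34, 8, 3, 4] cursor@34
After 7 (insert_before(16)): list=[16, 34, 8, 3, 4] cursor@34
After 8 (delete_current): list=[16, 8, 3, 4] cursor@8
After 9 (delete_current): list=[16, 3, 4] cursor@3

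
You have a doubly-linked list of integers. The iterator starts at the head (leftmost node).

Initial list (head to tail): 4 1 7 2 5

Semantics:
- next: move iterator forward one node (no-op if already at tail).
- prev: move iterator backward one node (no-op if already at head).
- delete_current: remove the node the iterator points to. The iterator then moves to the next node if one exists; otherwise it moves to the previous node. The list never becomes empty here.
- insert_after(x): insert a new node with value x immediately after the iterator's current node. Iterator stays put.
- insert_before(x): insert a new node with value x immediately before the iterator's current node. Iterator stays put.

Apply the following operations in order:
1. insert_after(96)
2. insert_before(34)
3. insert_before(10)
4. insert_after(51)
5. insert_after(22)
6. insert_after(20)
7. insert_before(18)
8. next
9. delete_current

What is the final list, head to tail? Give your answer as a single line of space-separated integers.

After 1 (insert_after(96)): list=[4, 96, 1, 7, 2, 5] cursor@4
After 2 (insert_before(34)): list=[34, 4, 96, 1, 7, 2, 5] cursor@4
After 3 (insert_before(10)): list=[34, 10, 4, 96, 1, 7, 2, 5] cursor@4
After 4 (insert_after(51)): list=[34, 10, 4, 51, 96, 1, 7, 2, 5] cursor@4
After 5 (insert_after(22)): list=[34, 10, 4, 22, 51, 96, 1, 7, 2, 5] cursor@4
After 6 (insert_after(20)): list=[34, 10, 4, 20, 22, 51, 96, 1, 7, 2, 5] cursor@4
After 7 (insert_before(18)): list=[34, 10, 18, 4, 20, 22, 51, 96, 1, 7, 2, 5] cursor@4
After 8 (next): list=[34, 10, 18, 4, 20, 22, 51, 96, 1, 7, 2, 5] cursor@20
After 9 (delete_current): list=[34, 10, 18, 4, 22, 51, 96, 1, 7, 2, 5] cursor@22

Answer: 34 10 18 4 22 51 96 1 7 2 5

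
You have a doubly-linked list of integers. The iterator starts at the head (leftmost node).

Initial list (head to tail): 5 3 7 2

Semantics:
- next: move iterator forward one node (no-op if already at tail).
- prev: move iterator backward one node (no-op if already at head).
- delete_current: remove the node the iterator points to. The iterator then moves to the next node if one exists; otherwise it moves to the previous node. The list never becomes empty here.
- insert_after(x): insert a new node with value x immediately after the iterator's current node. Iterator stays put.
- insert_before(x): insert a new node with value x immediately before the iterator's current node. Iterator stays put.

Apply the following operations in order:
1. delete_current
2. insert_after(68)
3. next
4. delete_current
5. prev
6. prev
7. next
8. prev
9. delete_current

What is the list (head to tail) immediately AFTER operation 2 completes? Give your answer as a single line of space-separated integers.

Answer: 3 68 7 2

Derivation:
After 1 (delete_current): list=[3, 7, 2] cursor@3
After 2 (insert_after(68)): list=[3, 68, 7, 2] cursor@3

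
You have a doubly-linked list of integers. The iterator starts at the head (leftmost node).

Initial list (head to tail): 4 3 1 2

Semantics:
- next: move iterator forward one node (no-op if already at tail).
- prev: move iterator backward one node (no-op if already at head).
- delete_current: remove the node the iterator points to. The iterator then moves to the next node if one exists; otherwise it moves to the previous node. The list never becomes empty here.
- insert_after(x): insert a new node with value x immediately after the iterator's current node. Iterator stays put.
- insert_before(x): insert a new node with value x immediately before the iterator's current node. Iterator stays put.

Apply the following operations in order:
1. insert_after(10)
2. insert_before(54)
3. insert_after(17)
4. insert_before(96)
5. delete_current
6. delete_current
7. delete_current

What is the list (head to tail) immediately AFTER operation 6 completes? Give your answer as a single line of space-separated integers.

Answer: 54 96 10 3 1 2

Derivation:
After 1 (insert_after(10)): list=[4, 10, 3, 1, 2] cursor@4
After 2 (insert_before(54)): list=[54, 4, 10, 3, 1, 2] cursor@4
After 3 (insert_after(17)): list=[54, 4, 17, 10, 3, 1, 2] cursor@4
After 4 (insert_before(96)): list=[54, 96, 4, 17, 10, 3, 1, 2] cursor@4
After 5 (delete_current): list=[54, 96, 17, 10, 3, 1, 2] cursor@17
After 6 (delete_current): list=[54, 96, 10, 3, 1, 2] cursor@10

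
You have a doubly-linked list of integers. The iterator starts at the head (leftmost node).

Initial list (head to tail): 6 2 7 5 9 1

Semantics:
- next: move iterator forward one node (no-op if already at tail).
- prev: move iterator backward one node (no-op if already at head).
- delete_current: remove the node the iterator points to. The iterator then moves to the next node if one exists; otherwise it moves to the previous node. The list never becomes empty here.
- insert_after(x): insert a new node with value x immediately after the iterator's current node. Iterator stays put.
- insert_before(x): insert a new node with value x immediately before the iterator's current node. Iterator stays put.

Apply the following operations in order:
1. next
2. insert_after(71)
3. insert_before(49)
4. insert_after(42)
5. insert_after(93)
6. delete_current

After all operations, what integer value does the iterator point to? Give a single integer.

Answer: 93

Derivation:
After 1 (next): list=[6, 2, 7, 5, 9, 1] cursor@2
After 2 (insert_after(71)): list=[6, 2, 71, 7, 5, 9, 1] cursor@2
After 3 (insert_before(49)): list=[6, 49, 2, 71, 7, 5, 9, 1] cursor@2
After 4 (insert_after(42)): list=[6, 49, 2, 42, 71, 7, 5, 9, 1] cursor@2
After 5 (insert_after(93)): list=[6, 49, 2, 93, 42, 71, 7, 5, 9, 1] cursor@2
After 6 (delete_current): list=[6, 49, 93, 42, 71, 7, 5, 9, 1] cursor@93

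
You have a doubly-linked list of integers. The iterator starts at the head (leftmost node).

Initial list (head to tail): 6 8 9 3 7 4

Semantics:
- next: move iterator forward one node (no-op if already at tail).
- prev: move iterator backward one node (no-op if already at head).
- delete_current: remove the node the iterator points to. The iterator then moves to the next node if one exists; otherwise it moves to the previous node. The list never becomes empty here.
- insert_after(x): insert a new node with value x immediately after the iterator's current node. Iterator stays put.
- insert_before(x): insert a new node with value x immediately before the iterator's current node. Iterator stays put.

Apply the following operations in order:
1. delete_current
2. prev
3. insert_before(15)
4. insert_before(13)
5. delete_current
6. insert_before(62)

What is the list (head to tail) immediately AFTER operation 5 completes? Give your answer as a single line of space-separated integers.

After 1 (delete_current): list=[8, 9, 3, 7, 4] cursor@8
After 2 (prev): list=[8, 9, 3, 7, 4] cursor@8
After 3 (insert_before(15)): list=[15, 8, 9, 3, 7, 4] cursor@8
After 4 (insert_before(13)): list=[15, 13, 8, 9, 3, 7, 4] cursor@8
After 5 (delete_current): list=[15, 13, 9, 3, 7, 4] cursor@9

Answer: 15 13 9 3 7 4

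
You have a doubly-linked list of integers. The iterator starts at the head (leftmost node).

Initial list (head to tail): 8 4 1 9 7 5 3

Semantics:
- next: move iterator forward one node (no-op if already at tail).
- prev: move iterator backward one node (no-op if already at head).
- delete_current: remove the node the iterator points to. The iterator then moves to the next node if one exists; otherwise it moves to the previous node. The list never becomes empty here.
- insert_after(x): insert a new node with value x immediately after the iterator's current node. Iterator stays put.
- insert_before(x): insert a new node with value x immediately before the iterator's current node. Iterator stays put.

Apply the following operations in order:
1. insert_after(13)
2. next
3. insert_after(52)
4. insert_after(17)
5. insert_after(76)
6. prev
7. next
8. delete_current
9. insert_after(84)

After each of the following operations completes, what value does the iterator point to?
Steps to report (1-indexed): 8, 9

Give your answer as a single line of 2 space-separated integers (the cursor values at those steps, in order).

After 1 (insert_after(13)): list=[8, 13, 4, 1, 9, 7, 5, 3] cursor@8
After 2 (next): list=[8, 13, 4, 1, 9, 7, 5, 3] cursor@13
After 3 (insert_after(52)): list=[8, 13, 52, 4, 1, 9, 7, 5, 3] cursor@13
After 4 (insert_after(17)): list=[8, 13, 17, 52, 4, 1, 9, 7, 5, 3] cursor@13
After 5 (insert_after(76)): list=[8, 13, 76, 17, 52, 4, 1, 9, 7, 5, 3] cursor@13
After 6 (prev): list=[8, 13, 76, 17, 52, 4, 1, 9, 7, 5, 3] cursor@8
After 7 (next): list=[8, 13, 76, 17, 52, 4, 1, 9, 7, 5, 3] cursor@13
After 8 (delete_current): list=[8, 76, 17, 52, 4, 1, 9, 7, 5, 3] cursor@76
After 9 (insert_after(84)): list=[8, 76, 84, 17, 52, 4, 1, 9, 7, 5, 3] cursor@76

Answer: 76 76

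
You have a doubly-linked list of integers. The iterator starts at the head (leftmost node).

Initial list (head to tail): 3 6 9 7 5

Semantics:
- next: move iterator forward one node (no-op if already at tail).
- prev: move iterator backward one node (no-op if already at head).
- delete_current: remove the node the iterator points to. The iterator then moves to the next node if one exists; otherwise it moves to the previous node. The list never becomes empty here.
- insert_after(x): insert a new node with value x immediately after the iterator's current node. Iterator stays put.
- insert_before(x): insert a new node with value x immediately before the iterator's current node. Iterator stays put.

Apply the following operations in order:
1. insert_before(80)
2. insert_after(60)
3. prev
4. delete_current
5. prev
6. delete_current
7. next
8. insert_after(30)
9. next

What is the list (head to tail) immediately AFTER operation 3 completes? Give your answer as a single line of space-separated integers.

Answer: 80 3 60 6 9 7 5

Derivation:
After 1 (insert_before(80)): list=[80, 3, 6, 9, 7, 5] cursor@3
After 2 (insert_after(60)): list=[80, 3, 60, 6, 9, 7, 5] cursor@3
After 3 (prev): list=[80, 3, 60, 6, 9, 7, 5] cursor@80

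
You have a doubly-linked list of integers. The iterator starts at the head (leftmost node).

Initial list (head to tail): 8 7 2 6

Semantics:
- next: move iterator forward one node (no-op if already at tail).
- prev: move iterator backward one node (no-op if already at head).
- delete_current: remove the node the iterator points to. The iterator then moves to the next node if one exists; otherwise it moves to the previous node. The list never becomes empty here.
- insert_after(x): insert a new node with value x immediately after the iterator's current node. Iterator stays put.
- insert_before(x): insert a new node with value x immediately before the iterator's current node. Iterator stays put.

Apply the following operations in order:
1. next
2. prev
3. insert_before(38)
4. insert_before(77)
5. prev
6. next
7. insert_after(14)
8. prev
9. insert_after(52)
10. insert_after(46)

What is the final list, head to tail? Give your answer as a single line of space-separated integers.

Answer: 38 77 46 52 8 14 7 2 6

Derivation:
After 1 (next): list=[8, 7, 2, 6] cursor@7
After 2 (prev): list=[8, 7, 2, 6] cursor@8
After 3 (insert_before(38)): list=[38, 8, 7, 2, 6] cursor@8
After 4 (insert_before(77)): list=[38, 77, 8, 7, 2, 6] cursor@8
After 5 (prev): list=[38, 77, 8, 7, 2, 6] cursor@77
After 6 (next): list=[38, 77, 8, 7, 2, 6] cursor@8
After 7 (insert_after(14)): list=[38, 77, 8, 14, 7, 2, 6] cursor@8
After 8 (prev): list=[38, 77, 8, 14, 7, 2, 6] cursor@77
After 9 (insert_after(52)): list=[38, 77, 52, 8, 14, 7, 2, 6] cursor@77
After 10 (insert_after(46)): list=[38, 77, 46, 52, 8, 14, 7, 2, 6] cursor@77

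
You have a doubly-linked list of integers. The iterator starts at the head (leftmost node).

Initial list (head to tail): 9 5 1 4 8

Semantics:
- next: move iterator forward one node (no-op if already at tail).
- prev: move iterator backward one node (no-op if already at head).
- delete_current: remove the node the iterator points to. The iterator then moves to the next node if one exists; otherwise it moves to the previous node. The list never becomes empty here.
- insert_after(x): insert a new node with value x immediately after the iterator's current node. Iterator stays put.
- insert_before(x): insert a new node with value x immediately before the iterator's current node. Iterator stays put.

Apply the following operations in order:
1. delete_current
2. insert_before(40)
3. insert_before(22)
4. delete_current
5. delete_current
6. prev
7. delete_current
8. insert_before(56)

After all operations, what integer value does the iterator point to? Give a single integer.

Answer: 4

Derivation:
After 1 (delete_current): list=[5, 1, 4, 8] cursor@5
After 2 (insert_before(40)): list=[40, 5, 1, 4, 8] cursor@5
After 3 (insert_before(22)): list=[40, 22, 5, 1, 4, 8] cursor@5
After 4 (delete_current): list=[40, 22, 1, 4, 8] cursor@1
After 5 (delete_current): list=[40, 22, 4, 8] cursor@4
After 6 (prev): list=[40, 22, 4, 8] cursor@22
After 7 (delete_current): list=[40, 4, 8] cursor@4
After 8 (insert_before(56)): list=[40, 56, 4, 8] cursor@4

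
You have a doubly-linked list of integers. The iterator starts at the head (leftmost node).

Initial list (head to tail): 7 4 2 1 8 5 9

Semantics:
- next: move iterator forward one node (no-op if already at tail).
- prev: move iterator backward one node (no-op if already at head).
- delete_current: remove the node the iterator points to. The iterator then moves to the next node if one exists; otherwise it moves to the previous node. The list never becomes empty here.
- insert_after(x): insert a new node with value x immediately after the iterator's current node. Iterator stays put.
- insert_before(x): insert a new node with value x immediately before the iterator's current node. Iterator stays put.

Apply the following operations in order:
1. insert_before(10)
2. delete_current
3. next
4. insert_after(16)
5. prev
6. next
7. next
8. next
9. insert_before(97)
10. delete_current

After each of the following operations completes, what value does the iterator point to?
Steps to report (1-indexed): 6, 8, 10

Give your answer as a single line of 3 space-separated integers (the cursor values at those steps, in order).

After 1 (insert_before(10)): list=[10, 7, 4, 2, 1, 8, 5, 9] cursor@7
After 2 (delete_current): list=[10, 4, 2, 1, 8, 5, 9] cursor@4
After 3 (next): list=[10, 4, 2, 1, 8, 5, 9] cursor@2
After 4 (insert_after(16)): list=[10, 4, 2, 16, 1, 8, 5, 9] cursor@2
After 5 (prev): list=[10, 4, 2, 16, 1, 8, 5, 9] cursor@4
After 6 (next): list=[10, 4, 2, 16, 1, 8, 5, 9] cursor@2
After 7 (next): list=[10, 4, 2, 16, 1, 8, 5, 9] cursor@16
After 8 (next): list=[10, 4, 2, 16, 1, 8, 5, 9] cursor@1
After 9 (insert_before(97)): list=[10, 4, 2, 16, 97, 1, 8, 5, 9] cursor@1
After 10 (delete_current): list=[10, 4, 2, 16, 97, 8, 5, 9] cursor@8

Answer: 2 1 8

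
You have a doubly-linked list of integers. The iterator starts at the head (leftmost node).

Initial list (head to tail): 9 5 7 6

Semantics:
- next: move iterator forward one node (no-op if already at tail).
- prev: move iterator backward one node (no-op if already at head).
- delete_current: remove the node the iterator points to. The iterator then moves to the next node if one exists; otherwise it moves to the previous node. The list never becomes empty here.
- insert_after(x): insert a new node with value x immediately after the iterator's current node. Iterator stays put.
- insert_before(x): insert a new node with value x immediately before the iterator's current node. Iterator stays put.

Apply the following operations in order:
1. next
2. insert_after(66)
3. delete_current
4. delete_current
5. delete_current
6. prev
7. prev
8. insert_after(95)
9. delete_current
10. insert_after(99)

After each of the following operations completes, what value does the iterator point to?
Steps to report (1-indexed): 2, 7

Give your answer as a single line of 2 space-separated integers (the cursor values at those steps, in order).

After 1 (next): list=[9, 5, 7, 6] cursor@5
After 2 (insert_after(66)): list=[9, 5, 66, 7, 6] cursor@5
After 3 (delete_current): list=[9, 66, 7, 6] cursor@66
After 4 (delete_current): list=[9, 7, 6] cursor@7
After 5 (delete_current): list=[9, 6] cursor@6
After 6 (prev): list=[9, 6] cursor@9
After 7 (prev): list=[9, 6] cursor@9
After 8 (insert_after(95)): list=[9, 95, 6] cursor@9
After 9 (delete_current): list=[95, 6] cursor@95
After 10 (insert_after(99)): list=[95, 99, 6] cursor@95

Answer: 5 9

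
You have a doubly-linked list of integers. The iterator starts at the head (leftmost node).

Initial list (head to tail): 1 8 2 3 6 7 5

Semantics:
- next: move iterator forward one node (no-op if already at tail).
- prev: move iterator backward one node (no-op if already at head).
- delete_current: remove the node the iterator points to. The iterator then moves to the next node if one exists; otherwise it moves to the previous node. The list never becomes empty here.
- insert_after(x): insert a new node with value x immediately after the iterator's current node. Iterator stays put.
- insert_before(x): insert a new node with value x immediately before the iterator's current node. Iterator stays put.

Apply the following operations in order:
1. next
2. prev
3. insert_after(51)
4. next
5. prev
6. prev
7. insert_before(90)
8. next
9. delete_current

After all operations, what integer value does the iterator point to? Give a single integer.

Answer: 8

Derivation:
After 1 (next): list=[1, 8, 2, 3, 6, 7, 5] cursor@8
After 2 (prev): list=[1, 8, 2, 3, 6, 7, 5] cursor@1
After 3 (insert_after(51)): list=[1, 51, 8, 2, 3, 6, 7, 5] cursor@1
After 4 (next): list=[1, 51, 8, 2, 3, 6, 7, 5] cursor@51
After 5 (prev): list=[1, 51, 8, 2, 3, 6, 7, 5] cursor@1
After 6 (prev): list=[1, 51, 8, 2, 3, 6, 7, 5] cursor@1
After 7 (insert_before(90)): list=[90, 1, 51, 8, 2, 3, 6, 7, 5] cursor@1
After 8 (next): list=[90, 1, 51, 8, 2, 3, 6, 7, 5] cursor@51
After 9 (delete_current): list=[90, 1, 8, 2, 3, 6, 7, 5] cursor@8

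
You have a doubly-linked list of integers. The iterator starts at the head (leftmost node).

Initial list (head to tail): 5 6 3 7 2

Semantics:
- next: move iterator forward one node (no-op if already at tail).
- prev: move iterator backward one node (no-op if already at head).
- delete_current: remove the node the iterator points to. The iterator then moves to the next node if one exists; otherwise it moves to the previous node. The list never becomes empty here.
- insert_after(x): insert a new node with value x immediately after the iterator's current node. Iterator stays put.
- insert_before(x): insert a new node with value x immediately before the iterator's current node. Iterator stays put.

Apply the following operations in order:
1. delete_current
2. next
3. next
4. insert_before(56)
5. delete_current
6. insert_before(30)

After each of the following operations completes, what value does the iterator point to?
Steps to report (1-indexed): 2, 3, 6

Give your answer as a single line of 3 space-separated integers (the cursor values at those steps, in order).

After 1 (delete_current): list=[6, 3, 7, 2] cursor@6
After 2 (next): list=[6, 3, 7, 2] cursor@3
After 3 (next): list=[6, 3, 7, 2] cursor@7
After 4 (insert_before(56)): list=[6, 3, 56, 7, 2] cursor@7
After 5 (delete_current): list=[6, 3, 56, 2] cursor@2
After 6 (insert_before(30)): list=[6, 3, 56, 30, 2] cursor@2

Answer: 3 7 2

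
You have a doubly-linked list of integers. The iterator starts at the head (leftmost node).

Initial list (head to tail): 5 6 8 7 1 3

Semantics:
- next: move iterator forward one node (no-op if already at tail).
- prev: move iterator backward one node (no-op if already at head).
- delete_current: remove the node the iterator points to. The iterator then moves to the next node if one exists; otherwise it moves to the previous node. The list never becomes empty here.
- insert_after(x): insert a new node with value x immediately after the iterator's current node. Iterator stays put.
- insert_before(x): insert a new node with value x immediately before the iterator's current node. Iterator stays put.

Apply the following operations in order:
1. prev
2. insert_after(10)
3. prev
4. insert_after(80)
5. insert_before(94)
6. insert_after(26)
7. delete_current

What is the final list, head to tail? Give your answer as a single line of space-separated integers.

Answer: 94 26 80 10 6 8 7 1 3

Derivation:
After 1 (prev): list=[5, 6, 8, 7, 1, 3] cursor@5
After 2 (insert_after(10)): list=[5, 10, 6, 8, 7, 1, 3] cursor@5
After 3 (prev): list=[5, 10, 6, 8, 7, 1, 3] cursor@5
After 4 (insert_after(80)): list=[5, 80, 10, 6, 8, 7, 1, 3] cursor@5
After 5 (insert_before(94)): list=[94, 5, 80, 10, 6, 8, 7, 1, 3] cursor@5
After 6 (insert_after(26)): list=[94, 5, 26, 80, 10, 6, 8, 7, 1, 3] cursor@5
After 7 (delete_current): list=[94, 26, 80, 10, 6, 8, 7, 1, 3] cursor@26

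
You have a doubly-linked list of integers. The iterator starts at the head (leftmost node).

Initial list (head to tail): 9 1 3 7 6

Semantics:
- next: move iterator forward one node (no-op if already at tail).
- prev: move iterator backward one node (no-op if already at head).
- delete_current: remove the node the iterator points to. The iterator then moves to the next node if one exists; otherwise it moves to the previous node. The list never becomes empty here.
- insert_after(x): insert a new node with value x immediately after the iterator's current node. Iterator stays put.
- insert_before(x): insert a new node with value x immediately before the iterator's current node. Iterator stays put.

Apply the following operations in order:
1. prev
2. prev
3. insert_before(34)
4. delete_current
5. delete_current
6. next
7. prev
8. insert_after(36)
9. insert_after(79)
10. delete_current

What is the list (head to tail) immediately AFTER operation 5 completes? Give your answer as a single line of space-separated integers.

After 1 (prev): list=[9, 1, 3, 7, 6] cursor@9
After 2 (prev): list=[9, 1, 3, 7, 6] cursor@9
After 3 (insert_before(34)): list=[34, 9, 1, 3, 7, 6] cursor@9
After 4 (delete_current): list=[34, 1, 3, 7, 6] cursor@1
After 5 (delete_current): list=[34, 3, 7, 6] cursor@3

Answer: 34 3 7 6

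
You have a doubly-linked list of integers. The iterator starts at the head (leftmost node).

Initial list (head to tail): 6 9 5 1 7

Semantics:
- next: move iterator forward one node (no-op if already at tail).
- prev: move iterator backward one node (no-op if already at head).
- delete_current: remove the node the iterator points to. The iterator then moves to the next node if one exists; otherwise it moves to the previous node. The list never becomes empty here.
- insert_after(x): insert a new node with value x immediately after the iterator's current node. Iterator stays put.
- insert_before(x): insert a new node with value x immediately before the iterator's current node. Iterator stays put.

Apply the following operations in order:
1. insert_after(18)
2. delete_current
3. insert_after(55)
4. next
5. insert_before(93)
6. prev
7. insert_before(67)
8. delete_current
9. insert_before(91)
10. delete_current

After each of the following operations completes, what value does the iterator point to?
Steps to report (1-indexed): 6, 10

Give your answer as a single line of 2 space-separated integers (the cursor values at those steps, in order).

After 1 (insert_after(18)): list=[6, 18, 9, 5, 1, 7] cursor@6
After 2 (delete_current): list=[18, 9, 5, 1, 7] cursor@18
After 3 (insert_after(55)): list=[18, 55, 9, 5, 1, 7] cursor@18
After 4 (next): list=[18, 55, 9, 5, 1, 7] cursor@55
After 5 (insert_before(93)): list=[18, 93, 55, 9, 5, 1, 7] cursor@55
After 6 (prev): list=[18, 93, 55, 9, 5, 1, 7] cursor@93
After 7 (insert_before(67)): list=[18, 67, 93, 55, 9, 5, 1, 7] cursor@93
After 8 (delete_current): list=[18, 67, 55, 9, 5, 1, 7] cursor@55
After 9 (insert_before(91)): list=[18, 67, 91, 55, 9, 5, 1, 7] cursor@55
After 10 (delete_current): list=[18, 67, 91, 9, 5, 1, 7] cursor@9

Answer: 93 9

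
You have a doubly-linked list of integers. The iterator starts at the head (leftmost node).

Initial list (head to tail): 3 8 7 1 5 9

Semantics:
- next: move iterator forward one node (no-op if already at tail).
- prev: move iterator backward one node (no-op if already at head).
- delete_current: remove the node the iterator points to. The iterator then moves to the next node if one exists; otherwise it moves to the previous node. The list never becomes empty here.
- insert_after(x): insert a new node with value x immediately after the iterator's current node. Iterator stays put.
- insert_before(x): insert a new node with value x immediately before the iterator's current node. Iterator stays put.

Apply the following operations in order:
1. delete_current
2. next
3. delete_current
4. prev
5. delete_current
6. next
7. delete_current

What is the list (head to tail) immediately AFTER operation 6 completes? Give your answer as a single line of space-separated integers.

After 1 (delete_current): list=[8, 7, 1, 5, 9] cursor@8
After 2 (next): list=[8, 7, 1, 5, 9] cursor@7
After 3 (delete_current): list=[8, 1, 5, 9] cursor@1
After 4 (prev): list=[8, 1, 5, 9] cursor@8
After 5 (delete_current): list=[1, 5, 9] cursor@1
After 6 (next): list=[1, 5, 9] cursor@5

Answer: 1 5 9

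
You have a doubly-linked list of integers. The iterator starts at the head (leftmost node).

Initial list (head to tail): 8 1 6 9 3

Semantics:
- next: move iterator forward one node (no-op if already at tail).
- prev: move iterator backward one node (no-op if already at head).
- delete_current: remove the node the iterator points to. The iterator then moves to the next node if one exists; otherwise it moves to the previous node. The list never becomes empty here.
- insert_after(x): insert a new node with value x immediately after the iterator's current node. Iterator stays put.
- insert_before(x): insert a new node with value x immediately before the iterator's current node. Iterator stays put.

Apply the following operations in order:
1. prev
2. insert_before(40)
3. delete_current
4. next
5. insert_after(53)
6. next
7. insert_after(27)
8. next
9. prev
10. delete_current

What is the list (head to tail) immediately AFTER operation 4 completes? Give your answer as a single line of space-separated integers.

After 1 (prev): list=[8, 1, 6, 9, 3] cursor@8
After 2 (insert_before(40)): list=[40, 8, 1, 6, 9, 3] cursor@8
After 3 (delete_current): list=[40, 1, 6, 9, 3] cursor@1
After 4 (next): list=[40, 1, 6, 9, 3] cursor@6

Answer: 40 1 6 9 3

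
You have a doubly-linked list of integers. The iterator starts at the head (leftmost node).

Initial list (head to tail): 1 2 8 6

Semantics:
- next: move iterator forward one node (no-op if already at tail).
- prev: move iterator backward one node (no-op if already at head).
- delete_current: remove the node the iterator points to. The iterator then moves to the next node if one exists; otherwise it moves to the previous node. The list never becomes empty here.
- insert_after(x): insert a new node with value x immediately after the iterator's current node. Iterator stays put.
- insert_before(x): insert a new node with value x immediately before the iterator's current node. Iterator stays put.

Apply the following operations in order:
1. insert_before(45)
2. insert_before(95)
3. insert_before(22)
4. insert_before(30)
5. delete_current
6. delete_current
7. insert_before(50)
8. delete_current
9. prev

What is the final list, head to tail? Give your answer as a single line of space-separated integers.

After 1 (insert_before(45)): list=[45, 1, 2, 8, 6] cursor@1
After 2 (insert_before(95)): list=[45, 95, 1, 2, 8, 6] cursor@1
After 3 (insert_before(22)): list=[45, 95, 22, 1, 2, 8, 6] cursor@1
After 4 (insert_before(30)): list=[45, 95, 22, 30, 1, 2, 8, 6] cursor@1
After 5 (delete_current): list=[45, 95, 22, 30, 2, 8, 6] cursor@2
After 6 (delete_current): list=[45, 95, 22, 30, 8, 6] cursor@8
After 7 (insert_before(50)): list=[45, 95, 22, 30, 50, 8, 6] cursor@8
After 8 (delete_current): list=[45, 95, 22, 30, 50, 6] cursor@6
After 9 (prev): list=[45, 95, 22, 30, 50, 6] cursor@50

Answer: 45 95 22 30 50 6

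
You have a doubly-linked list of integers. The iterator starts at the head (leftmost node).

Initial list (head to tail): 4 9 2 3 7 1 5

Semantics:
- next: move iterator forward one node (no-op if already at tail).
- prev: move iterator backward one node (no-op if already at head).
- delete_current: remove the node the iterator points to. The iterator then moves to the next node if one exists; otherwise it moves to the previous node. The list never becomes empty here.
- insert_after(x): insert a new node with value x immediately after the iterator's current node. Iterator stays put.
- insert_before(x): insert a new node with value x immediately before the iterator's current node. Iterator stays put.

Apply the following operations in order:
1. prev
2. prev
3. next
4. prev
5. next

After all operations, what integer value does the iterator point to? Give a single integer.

Answer: 9

Derivation:
After 1 (prev): list=[4, 9, 2, 3, 7, 1, 5] cursor@4
After 2 (prev): list=[4, 9, 2, 3, 7, 1, 5] cursor@4
After 3 (next): list=[4, 9, 2, 3, 7, 1, 5] cursor@9
After 4 (prev): list=[4, 9, 2, 3, 7, 1, 5] cursor@4
After 5 (next): list=[4, 9, 2, 3, 7, 1, 5] cursor@9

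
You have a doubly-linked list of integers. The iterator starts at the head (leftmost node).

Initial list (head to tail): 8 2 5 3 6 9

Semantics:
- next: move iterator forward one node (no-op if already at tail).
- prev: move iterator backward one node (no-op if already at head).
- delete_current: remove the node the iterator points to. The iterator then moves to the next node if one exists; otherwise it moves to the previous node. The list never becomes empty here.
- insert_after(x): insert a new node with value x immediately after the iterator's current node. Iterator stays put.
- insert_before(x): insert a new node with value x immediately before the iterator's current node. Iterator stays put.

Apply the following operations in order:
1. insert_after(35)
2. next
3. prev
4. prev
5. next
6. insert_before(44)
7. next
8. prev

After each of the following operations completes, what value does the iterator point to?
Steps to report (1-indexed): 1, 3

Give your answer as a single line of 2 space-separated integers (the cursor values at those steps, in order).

Answer: 8 8

Derivation:
After 1 (insert_after(35)): list=[8, 35, 2, 5, 3, 6, 9] cursor@8
After 2 (next): list=[8, 35, 2, 5, 3, 6, 9] cursor@35
After 3 (prev): list=[8, 35, 2, 5, 3, 6, 9] cursor@8
After 4 (prev): list=[8, 35, 2, 5, 3, 6, 9] cursor@8
After 5 (next): list=[8, 35, 2, 5, 3, 6, 9] cursor@35
After 6 (insert_before(44)): list=[8, 44, 35, 2, 5, 3, 6, 9] cursor@35
After 7 (next): list=[8, 44, 35, 2, 5, 3, 6, 9] cursor@2
After 8 (prev): list=[8, 44, 35, 2, 5, 3, 6, 9] cursor@35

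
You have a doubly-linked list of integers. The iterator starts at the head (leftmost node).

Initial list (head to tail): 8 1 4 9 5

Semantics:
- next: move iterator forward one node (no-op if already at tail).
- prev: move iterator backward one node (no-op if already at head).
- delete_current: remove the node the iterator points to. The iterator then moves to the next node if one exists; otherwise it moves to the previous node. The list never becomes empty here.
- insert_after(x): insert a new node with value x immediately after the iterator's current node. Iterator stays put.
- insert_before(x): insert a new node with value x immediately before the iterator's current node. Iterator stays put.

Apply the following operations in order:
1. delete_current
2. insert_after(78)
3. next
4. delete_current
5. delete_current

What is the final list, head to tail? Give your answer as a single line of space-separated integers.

After 1 (delete_current): list=[1, 4, 9, 5] cursor@1
After 2 (insert_after(78)): list=[1, 78, 4, 9, 5] cursor@1
After 3 (next): list=[1, 78, 4, 9, 5] cursor@78
After 4 (delete_current): list=[1, 4, 9, 5] cursor@4
After 5 (delete_current): list=[1, 9, 5] cursor@9

Answer: 1 9 5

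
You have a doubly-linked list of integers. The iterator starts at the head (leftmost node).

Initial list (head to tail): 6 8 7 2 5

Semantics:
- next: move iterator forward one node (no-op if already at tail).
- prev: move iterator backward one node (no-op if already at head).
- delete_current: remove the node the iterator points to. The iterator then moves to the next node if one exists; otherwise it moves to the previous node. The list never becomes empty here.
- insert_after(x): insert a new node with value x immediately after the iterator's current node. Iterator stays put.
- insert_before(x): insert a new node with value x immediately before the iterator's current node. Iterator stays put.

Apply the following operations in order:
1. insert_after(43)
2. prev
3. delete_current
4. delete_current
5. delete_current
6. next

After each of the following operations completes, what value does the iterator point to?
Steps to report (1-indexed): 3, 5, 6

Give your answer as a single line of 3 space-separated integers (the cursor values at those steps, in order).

Answer: 43 7 2

Derivation:
After 1 (insert_after(43)): list=[6, 43, 8, 7, 2, 5] cursor@6
After 2 (prev): list=[6, 43, 8, 7, 2, 5] cursor@6
After 3 (delete_current): list=[43, 8, 7, 2, 5] cursor@43
After 4 (delete_current): list=[8, 7, 2, 5] cursor@8
After 5 (delete_current): list=[7, 2, 5] cursor@7
After 6 (next): list=[7, 2, 5] cursor@2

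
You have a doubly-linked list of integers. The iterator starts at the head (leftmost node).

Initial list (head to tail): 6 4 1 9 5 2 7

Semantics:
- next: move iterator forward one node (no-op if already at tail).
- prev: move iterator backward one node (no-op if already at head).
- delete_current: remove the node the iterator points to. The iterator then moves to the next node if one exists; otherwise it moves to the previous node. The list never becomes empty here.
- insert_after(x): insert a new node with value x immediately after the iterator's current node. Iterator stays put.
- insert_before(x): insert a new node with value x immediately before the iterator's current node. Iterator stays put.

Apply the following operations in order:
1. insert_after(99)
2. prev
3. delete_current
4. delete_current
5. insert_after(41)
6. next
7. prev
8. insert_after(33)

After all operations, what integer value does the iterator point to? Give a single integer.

Answer: 4

Derivation:
After 1 (insert_after(99)): list=[6, 99, 4, 1, 9, 5, 2, 7] cursor@6
After 2 (prev): list=[6, 99, 4, 1, 9, 5, 2, 7] cursor@6
After 3 (delete_current): list=[99, 4, 1, 9, 5, 2, 7] cursor@99
After 4 (delete_current): list=[4, 1, 9, 5, 2, 7] cursor@4
After 5 (insert_after(41)): list=[4, 41, 1, 9, 5, 2, 7] cursor@4
After 6 (next): list=[4, 41, 1, 9, 5, 2, 7] cursor@41
After 7 (prev): list=[4, 41, 1, 9, 5, 2, 7] cursor@4
After 8 (insert_after(33)): list=[4, 33, 41, 1, 9, 5, 2, 7] cursor@4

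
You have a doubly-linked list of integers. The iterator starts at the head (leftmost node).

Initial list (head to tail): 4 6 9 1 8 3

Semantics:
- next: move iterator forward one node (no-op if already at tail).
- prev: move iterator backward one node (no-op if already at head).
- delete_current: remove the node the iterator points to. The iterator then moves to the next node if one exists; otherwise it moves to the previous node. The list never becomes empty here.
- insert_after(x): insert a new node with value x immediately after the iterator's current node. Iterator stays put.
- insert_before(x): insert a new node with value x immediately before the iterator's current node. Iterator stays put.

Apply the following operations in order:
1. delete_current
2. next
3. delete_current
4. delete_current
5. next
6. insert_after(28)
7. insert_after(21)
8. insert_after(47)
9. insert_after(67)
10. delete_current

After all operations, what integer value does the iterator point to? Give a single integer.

After 1 (delete_current): list=[6, 9, 1, 8, 3] cursor@6
After 2 (next): list=[6, 9, 1, 8, 3] cursor@9
After 3 (delete_current): list=[6, 1, 8, 3] cursor@1
After 4 (delete_current): list=[6, 8, 3] cursor@8
After 5 (next): list=[6, 8, 3] cursor@3
After 6 (insert_after(28)): list=[6, 8, 3, 28] cursor@3
After 7 (insert_after(21)): list=[6, 8, 3, 21, 28] cursor@3
After 8 (insert_after(47)): list=[6, 8, 3, 47, 21, 28] cursor@3
After 9 (insert_after(67)): list=[6, 8, 3, 67, 47, 21, 28] cursor@3
After 10 (delete_current): list=[6, 8, 67, 47, 21, 28] cursor@67

Answer: 67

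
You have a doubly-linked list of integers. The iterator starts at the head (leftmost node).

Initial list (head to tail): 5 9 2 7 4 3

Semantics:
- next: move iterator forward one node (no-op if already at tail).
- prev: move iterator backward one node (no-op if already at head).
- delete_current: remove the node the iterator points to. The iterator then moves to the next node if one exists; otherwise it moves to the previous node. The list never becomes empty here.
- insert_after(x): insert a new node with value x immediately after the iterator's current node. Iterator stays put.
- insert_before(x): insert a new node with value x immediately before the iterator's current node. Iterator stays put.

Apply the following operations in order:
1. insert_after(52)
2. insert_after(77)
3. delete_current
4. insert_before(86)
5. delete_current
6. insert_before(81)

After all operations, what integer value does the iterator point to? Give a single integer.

Answer: 52

Derivation:
After 1 (insert_after(52)): list=[5, 52, 9, 2, 7, 4, 3] cursor@5
After 2 (insert_after(77)): list=[5, 77, 52, 9, 2, 7, 4, 3] cursor@5
After 3 (delete_current): list=[77, 52, 9, 2, 7, 4, 3] cursor@77
After 4 (insert_before(86)): list=[86, 77, 52, 9, 2, 7, 4, 3] cursor@77
After 5 (delete_current): list=[86, 52, 9, 2, 7, 4, 3] cursor@52
After 6 (insert_before(81)): list=[86, 81, 52, 9, 2, 7, 4, 3] cursor@52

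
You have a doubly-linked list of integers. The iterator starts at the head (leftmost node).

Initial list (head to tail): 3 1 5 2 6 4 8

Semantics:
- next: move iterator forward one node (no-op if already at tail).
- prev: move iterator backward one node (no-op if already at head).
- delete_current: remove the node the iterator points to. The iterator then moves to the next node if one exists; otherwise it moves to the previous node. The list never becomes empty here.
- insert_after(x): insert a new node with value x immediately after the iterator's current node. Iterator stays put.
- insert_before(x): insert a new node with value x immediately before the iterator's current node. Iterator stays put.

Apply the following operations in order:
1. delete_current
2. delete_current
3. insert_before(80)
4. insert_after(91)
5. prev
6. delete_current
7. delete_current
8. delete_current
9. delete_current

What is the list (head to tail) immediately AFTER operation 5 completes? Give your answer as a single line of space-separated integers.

Answer: 80 5 91 2 6 4 8

Derivation:
After 1 (delete_current): list=[1, 5, 2, 6, 4, 8] cursor@1
After 2 (delete_current): list=[5, 2, 6, 4, 8] cursor@5
After 3 (insert_before(80)): list=[80, 5, 2, 6, 4, 8] cursor@5
After 4 (insert_after(91)): list=[80, 5, 91, 2, 6, 4, 8] cursor@5
After 5 (prev): list=[80, 5, 91, 2, 6, 4, 8] cursor@80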